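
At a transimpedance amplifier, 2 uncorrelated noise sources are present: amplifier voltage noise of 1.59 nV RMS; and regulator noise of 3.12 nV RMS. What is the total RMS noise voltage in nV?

3.50 nV

Uncorrelated sources add in power (mean-square): V_tot = √(ΣV_i²)
V_tot = √[(1.59×10⁻⁹)² + (3.12×10⁻⁹)²] = 3.50×10⁻⁹ V = 3.50 nV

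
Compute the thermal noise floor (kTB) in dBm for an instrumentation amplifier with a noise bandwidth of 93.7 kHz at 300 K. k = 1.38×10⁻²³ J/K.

−124.1 dBm

P_n = kTB = 1.38×10⁻²³ × 300 × 9.37×10⁴ = 3.88×10⁻¹⁶ W
In dBm: 10 log₁₀(3.88×10⁻¹⁶ / 10⁻³) = −124.1 dBm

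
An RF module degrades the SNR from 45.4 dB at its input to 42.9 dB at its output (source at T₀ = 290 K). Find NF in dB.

2.5 dB

NF (dB) = SNR_in(dB) − SNR_out(dB) when the source is at T₀
NF = 45.4 − 42.9 = 2.5 dB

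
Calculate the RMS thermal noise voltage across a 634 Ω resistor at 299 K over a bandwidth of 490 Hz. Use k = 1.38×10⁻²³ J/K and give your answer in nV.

V_n = √(4kTRB)
4kTRB = 4 × 1.38×10⁻²³ × 299 × 6.34×10² × 4.90×10² = 5.13×10⁻¹⁵ V²
V_n = √(5.13×10⁻¹⁵) = 7.16×10⁻⁸ V = 71.6 nV

71.6 nV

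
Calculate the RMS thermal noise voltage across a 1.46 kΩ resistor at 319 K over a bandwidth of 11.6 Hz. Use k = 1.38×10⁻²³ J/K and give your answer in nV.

17.3 nV

V_n = √(4kTRB)
4kTRB = 4 × 1.38×10⁻²³ × 319 × 1.46×10³ × 1.16×10¹ = 2.98×10⁻¹⁶ V²
V_n = √(2.98×10⁻¹⁶) = 1.73×10⁻⁸ V = 17.3 nV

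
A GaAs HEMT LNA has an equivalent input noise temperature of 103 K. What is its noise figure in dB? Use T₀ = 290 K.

F = 1 + T_e/T₀ = 1 + 103/290 = 1.35517
NF = 10 log₁₀(1.35517) = 1.32 dB

1.32 dB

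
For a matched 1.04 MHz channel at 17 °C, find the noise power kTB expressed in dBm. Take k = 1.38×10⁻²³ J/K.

−113.8 dBm

T = 17 °C + 273.15 = 290.15 K
P_n = kTB = 1.38×10⁻²³ × 290.15 × 1.04×10⁶ = 4.16×10⁻¹⁵ W
In dBm: 10 log₁₀(4.16×10⁻¹⁵ / 10⁻³) = −113.8 dBm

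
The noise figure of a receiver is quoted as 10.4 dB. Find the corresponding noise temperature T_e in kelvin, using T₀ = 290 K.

F = 10^(10.4/10) = 10.9648
T_e = (F − 1)·T₀ = (10.9648 − 1) × 290 = 2890 K

2890 K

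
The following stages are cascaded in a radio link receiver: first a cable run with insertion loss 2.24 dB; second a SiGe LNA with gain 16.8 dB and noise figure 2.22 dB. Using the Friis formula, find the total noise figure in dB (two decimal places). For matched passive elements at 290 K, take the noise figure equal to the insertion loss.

Convert to linear (a loss of L dB is a gain of −L dB): F_i = 10^(NF_i/10), G_i = 10^(G_i,dB/10)
  Stage 1: F_1 = 10^(2.24/10) = 1.675, G_1 = 10^(−2.24/10) = 0.5970
  Stage 2: F_2 = 10^(2.22/10) = 1.667, G_2 = 10^(16.8/10) = 47.86
Friis cascade:
  F = 1.675 + (1.667 − 1)/0.5970 = 2.793
NF = 10 log₁₀(2.793) = 4.46 dB

4.46 dB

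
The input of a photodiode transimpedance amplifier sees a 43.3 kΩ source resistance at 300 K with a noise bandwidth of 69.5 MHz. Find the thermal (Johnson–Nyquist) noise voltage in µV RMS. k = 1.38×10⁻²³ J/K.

223 µV

V_n = √(4kTRB)
4kTRB = 4 × 1.38×10⁻²³ × 300 × 4.33×10⁴ × 6.95×10⁷ = 4.98×10⁻⁸ V²
V_n = √(4.98×10⁻⁸) = 2.23×10⁻⁴ V = 223 µV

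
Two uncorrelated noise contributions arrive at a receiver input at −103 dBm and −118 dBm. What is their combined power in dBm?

Convert to linear, add, convert back:
P₁ = 5.01×10⁻¹⁴ W, P₂ = 1.58×10⁻¹⁵ W
P_tot = 5.17×10⁻¹⁴ W → 10 log₁₀(P_tot / 10⁻³) = −102.9 dBm

−102.9 dBm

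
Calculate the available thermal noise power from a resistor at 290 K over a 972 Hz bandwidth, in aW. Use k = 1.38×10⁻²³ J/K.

3.89 aW

P_n = kTB = 1.38×10⁻²³ × 290 × 9.72×10² = 3.89×10⁻¹⁸ W = 3.89 aW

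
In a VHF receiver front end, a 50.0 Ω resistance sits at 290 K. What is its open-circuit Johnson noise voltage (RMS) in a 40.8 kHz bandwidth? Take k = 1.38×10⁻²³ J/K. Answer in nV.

181 nV

V_n = √(4kTRB)
4kTRB = 4 × 1.38×10⁻²³ × 290 × 5.00×10¹ × 4.08×10⁴ = 3.27×10⁻¹⁴ V²
V_n = √(3.27×10⁻¹⁴) = 1.81×10⁻⁷ V = 181 nV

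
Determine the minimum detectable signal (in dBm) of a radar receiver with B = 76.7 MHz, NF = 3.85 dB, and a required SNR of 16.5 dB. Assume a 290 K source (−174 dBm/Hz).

Sensitivity = −174 + 10 log₁₀(B) + NF + SNR_min
= −174 + 78.85 + 3.85 + 16.5
= −74.80 dBm → −74.8 dBm

−74.8 dBm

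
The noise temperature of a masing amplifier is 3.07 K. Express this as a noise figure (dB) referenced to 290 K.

0.046 dB

F = 1 + T_e/T₀ = 1 + 3.07/290 = 1.01059
NF = 10 log₁₀(1.01059) = 0.046 dB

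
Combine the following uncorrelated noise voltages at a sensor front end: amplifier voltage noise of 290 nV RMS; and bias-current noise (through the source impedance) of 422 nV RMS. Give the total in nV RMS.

Uncorrelated sources add in power (mean-square): V_tot = √(ΣV_i²)
V_tot = √[(2.90×10⁻⁷)² + (4.22×10⁻⁷)²] = 5.12×10⁻⁷ V = 512 nV

512 nV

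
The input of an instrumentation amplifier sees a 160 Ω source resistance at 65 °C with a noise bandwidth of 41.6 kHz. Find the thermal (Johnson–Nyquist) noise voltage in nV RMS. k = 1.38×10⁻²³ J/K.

T = 65 °C + 273.15 = 338.15 K
V_n = √(4kTRB)
4kTRB = 4 × 1.38×10⁻²³ × 338.15 × 1.60×10² × 4.16×10⁴ = 1.24×10⁻¹³ V²
V_n = √(1.24×10⁻¹³) = 3.52×10⁻⁷ V = 352 nV

352 nV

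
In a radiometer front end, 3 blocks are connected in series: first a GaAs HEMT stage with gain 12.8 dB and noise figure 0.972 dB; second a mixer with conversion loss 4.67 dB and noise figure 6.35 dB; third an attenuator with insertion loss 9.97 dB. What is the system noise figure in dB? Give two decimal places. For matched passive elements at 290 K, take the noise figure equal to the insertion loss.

4.47 dB

Convert to linear (a loss of L dB is a gain of −L dB): F_i = 10^(NF_i/10), G_i = 10^(G_i,dB/10)
  Stage 1: F_1 = 10^(0.972/10) = 1.251, G_1 = 10^(12.8/10) = 19.05
  Stage 2: F_2 = 10^(6.35/10) = 4.315, G_2 = 10^(−4.67/10) = 0.3412
  Stage 3: F_3 = 10^(9.97/10) = 9.931, G_3 = 10^(−9.97/10) = 0.1007
Friis cascade:
  F = 1.251 + (4.315 − 1)/19.05 + (9.931 − 1)/6.501 = 2.799
NF = 10 log₁₀(2.799) = 4.47 dB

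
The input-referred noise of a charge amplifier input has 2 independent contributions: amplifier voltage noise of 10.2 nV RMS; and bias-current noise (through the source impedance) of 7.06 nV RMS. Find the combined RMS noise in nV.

Uncorrelated sources add in power (mean-square): V_tot = √(ΣV_i²)
V_tot = √[(1.02×10⁻⁸)² + (7.06×10⁻⁹)²] = 1.24×10⁻⁸ V = 12.4 nV

12.4 nV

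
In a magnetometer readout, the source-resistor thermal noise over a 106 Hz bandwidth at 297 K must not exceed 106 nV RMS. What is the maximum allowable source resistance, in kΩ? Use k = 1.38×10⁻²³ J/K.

Johnson–Nyquist: V_n = √(4kTRB) ⇒ R = V_n² / (4kTB)
4kTB = 4 × 1.38×10⁻²³ × 297 × 1.06×10² = 1.74×10⁻¹⁸
R = (1.06×10⁻⁷)² / 1.74×10⁻¹⁸ = 6.47×10³ Ω = 6.47 kΩ

6.47 kΩ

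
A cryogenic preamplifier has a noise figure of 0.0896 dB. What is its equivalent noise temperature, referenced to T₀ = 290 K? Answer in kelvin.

F = 10^(0.0896/10) = 1.02085
T_e = (F − 1)·T₀ = (1.02085 − 1) × 290 = 6.05 K

6.05 K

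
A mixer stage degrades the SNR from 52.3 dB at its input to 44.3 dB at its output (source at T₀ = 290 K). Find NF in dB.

NF (dB) = SNR_in(dB) − SNR_out(dB) when the source is at T₀
NF = 52.3 − 44.3 = 8.0 dB

8.0 dB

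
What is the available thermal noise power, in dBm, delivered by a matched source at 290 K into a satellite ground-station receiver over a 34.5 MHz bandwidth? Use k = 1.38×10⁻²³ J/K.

P_n = kTB = 1.38×10⁻²³ × 290 × 3.45×10⁷ = 1.38×10⁻¹³ W
In dBm: 10 log₁₀(1.38×10⁻¹³ / 10⁻³) = −98.6 dBm

−98.6 dBm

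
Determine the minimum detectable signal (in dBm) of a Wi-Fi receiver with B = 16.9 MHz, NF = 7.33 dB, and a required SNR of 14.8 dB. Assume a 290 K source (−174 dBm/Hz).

−79.6 dBm

Sensitivity = −174 + 10 log₁₀(B) + NF + SNR_min
= −174 + 72.28 + 7.33 + 14.8
= −79.59 dBm → −79.6 dBm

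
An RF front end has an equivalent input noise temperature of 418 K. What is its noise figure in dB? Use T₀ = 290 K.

F = 1 + T_e/T₀ = 1 + 418/290 = 2.44138
NF = 10 log₁₀(2.44138) = 3.88 dB

3.88 dB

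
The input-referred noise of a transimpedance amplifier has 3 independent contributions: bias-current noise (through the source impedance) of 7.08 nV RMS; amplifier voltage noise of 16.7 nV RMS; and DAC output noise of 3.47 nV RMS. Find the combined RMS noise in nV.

Uncorrelated sources add in power (mean-square): V_tot = √(ΣV_i²)
V_tot = √[(7.08×10⁻⁹)² + (1.67×10⁻⁸)² + (3.47×10⁻⁹)²] = 1.85×10⁻⁸ V = 18.5 nV

18.5 nV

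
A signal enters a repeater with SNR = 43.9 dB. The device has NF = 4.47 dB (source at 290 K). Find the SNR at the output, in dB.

By definition F = SNR_in/SNR_out, so in dB: SNR_out = SNR_in − NF
SNR_out = 43.9 − 4.47 = 39.43 dB

39.43 dB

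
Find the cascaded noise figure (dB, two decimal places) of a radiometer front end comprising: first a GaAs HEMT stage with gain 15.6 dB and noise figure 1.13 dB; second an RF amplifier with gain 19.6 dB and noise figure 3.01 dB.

Convert to linear (a loss of L dB is a gain of −L dB): F_i = 10^(NF_i/10), G_i = 10^(G_i,dB/10)
  Stage 1: F_1 = 10^(1.13/10) = 1.297, G_1 = 10^(15.6/10) = 36.31
  Stage 2: F_2 = 10^(3.01/10) = 2.000, G_2 = 10^(19.6/10) = 91.20
Friis cascade:
  F = 1.297 + (2.000 − 1)/36.31 = 1.325
NF = 10 log₁₀(1.325) = 1.22 dB

1.22 dB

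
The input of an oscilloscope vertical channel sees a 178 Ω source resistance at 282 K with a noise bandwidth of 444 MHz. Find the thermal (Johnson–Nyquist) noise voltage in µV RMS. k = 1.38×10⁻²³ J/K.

35.1 µV

V_n = √(4kTRB)
4kTRB = 4 × 1.38×10⁻²³ × 282 × 1.78×10² × 4.44×10⁸ = 1.23×10⁻⁹ V²
V_n = √(1.23×10⁻⁹) = 3.51×10⁻⁵ V = 35.1 µV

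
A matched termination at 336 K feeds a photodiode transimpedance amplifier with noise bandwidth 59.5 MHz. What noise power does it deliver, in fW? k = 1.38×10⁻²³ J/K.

P_n = kTB = 1.38×10⁻²³ × 336 × 5.95×10⁷ = 2.76×10⁻¹³ W = 276 fW

276 fW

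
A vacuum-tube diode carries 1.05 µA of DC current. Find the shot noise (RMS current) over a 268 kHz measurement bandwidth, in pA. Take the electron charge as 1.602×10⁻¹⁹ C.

I_n = √(2qI·B)
2qI·B = 2 × 1.602×10⁻¹⁹ × 1.05×10⁻⁶ × 2.68×10⁵ = 9.02×10⁻²⁰ A²
I_n = √(9.02×10⁻²⁰) = 3.00×10⁻¹⁰ A = 300 pA

300 pA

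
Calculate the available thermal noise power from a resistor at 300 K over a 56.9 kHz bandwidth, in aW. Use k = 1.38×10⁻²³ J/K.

P_n = kTB = 1.38×10⁻²³ × 300 × 5.69×10⁴ = 2.36×10⁻¹⁶ W = 236 aW

236 aW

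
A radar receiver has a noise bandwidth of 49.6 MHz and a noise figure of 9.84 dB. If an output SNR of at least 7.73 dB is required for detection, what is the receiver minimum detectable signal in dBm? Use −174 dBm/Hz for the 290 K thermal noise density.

−79.5 dBm

Sensitivity = −174 + 10 log₁₀(B) + NF + SNR_min
= −174 + 76.95 + 9.84 + 7.73
= −79.48 dBm → −79.5 dBm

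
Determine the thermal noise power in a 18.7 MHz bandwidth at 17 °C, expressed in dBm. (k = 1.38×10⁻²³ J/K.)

T = 17 °C + 273.15 = 290.15 K
P_n = kTB = 1.38×10⁻²³ × 290.15 × 1.87×10⁷ = 7.49×10⁻¹⁴ W
In dBm: 10 log₁₀(7.49×10⁻¹⁴ / 10⁻³) = −101.3 dBm

−101.3 dBm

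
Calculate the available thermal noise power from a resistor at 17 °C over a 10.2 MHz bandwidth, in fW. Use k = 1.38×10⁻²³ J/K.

T = 17 °C + 273.15 = 290.15 K
P_n = kTB = 1.38×10⁻²³ × 290.15 × 1.02×10⁷ = 4.08×10⁻¹⁴ W = 40.8 fW

40.8 fW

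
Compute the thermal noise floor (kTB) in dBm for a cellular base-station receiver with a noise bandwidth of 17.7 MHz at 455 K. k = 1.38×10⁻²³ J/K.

−99.5 dBm

P_n = kTB = 1.38×10⁻²³ × 455 × 1.77×10⁷ = 1.11×10⁻¹³ W
In dBm: 10 log₁₀(1.11×10⁻¹³ / 10⁻³) = −99.5 dBm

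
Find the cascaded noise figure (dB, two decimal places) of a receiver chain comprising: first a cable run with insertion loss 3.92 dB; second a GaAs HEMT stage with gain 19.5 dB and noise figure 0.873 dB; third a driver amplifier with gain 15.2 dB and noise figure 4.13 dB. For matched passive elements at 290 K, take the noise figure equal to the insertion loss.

Convert to linear (a loss of L dB is a gain of −L dB): F_i = 10^(NF_i/10), G_i = 10^(G_i,dB/10)
  Stage 1: F_1 = 10^(3.92/10) = 2.466, G_1 = 10^(−3.92/10) = 0.4055
  Stage 2: F_2 = 10^(0.873/10) = 1.223, G_2 = 10^(19.5/10) = 89.13
  Stage 3: F_3 = 10^(4.13/10) = 2.588, G_3 = 10^(15.2/10) = 33.11
Friis cascade:
  F = 2.466 + (1.223 − 1)/0.4055 + (2.588 − 1)/36.14 = 3.059
NF = 10 log₁₀(3.059) = 4.86 dB

4.86 dB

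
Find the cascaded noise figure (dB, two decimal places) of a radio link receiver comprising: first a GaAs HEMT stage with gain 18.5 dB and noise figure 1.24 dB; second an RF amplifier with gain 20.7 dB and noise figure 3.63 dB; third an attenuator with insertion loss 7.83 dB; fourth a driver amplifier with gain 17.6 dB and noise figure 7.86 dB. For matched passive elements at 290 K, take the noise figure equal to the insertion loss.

Convert to linear (a loss of L dB is a gain of −L dB): F_i = 10^(NF_i/10), G_i = 10^(G_i,dB/10)
  Stage 1: F_1 = 10^(1.24/10) = 1.330, G_1 = 10^(18.5/10) = 70.79
  Stage 2: F_2 = 10^(3.63/10) = 2.307, G_2 = 10^(20.7/10) = 117.5
  Stage 3: F_3 = 10^(7.83/10) = 6.067, G_3 = 10^(−7.83/10) = 0.1648
  Stage 4: F_4 = 10^(7.86/10) = 6.109, G_4 = 10^(17.6/10) = 57.54
Friis cascade:
  F = 1.330 + (2.307 − 1)/70.79 + (6.067 − 1)/8318 + (6.109 − 1)/1371 = 1.353
NF = 10 log₁₀(1.353) = 1.31 dB

1.31 dB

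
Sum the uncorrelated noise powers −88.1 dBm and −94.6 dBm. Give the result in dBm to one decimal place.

−87.2 dBm

Convert to linear, add, convert back:
P₁ = 1.55×10⁻¹² W, P₂ = 3.47×10⁻¹³ W
P_tot = 1.90×10⁻¹² W → 10 log₁₀(P_tot / 10⁻³) = −87.2 dBm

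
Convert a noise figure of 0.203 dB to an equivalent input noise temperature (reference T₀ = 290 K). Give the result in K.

F = 10^(0.203/10) = 1.04785
T_e = (F − 1)·T₀ = (1.04785 − 1) × 290 = 13.9 K

13.9 K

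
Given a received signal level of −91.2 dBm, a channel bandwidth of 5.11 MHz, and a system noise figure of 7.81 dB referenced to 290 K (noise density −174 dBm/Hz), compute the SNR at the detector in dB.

Noise floor: N = −174 + 10 log₁₀(B) + NF
10 log₁₀(5.11×10⁶) = 67.08 dB
N = −174 + 67.08 + 7.81 = −99.11 dBm
SNR = P_sig − N = −91.2 − (−99.11) = 7.91 dB → 7.9 dB

7.9 dB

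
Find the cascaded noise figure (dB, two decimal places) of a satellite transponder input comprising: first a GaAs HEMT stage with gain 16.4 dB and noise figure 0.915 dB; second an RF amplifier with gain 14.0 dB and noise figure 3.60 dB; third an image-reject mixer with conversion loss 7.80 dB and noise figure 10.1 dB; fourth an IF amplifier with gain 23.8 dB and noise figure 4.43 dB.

Convert to linear (a loss of L dB is a gain of −L dB): F_i = 10^(NF_i/10), G_i = 10^(G_i,dB/10)
  Stage 1: F_1 = 10^(0.915/10) = 1.235, G_1 = 10^(16.4/10) = 43.65
  Stage 2: F_2 = 10^(3.60/10) = 2.291, G_2 = 10^(14.0/10) = 25.12
  Stage 3: F_3 = 10^(10.1/10) = 10.23, G_3 = 10^(−7.80/10) = 0.1660
  Stage 4: F_4 = 10^(4.43/10) = 2.773, G_4 = 10^(23.8/10) = 239.9
Friis cascade:
  F = 1.235 + (2.291 − 1)/43.65 + (10.23 − 1)/1096 + (2.773 − 1)/182.0 = 1.282
NF = 10 log₁₀(1.282) = 1.08 dB

1.08 dB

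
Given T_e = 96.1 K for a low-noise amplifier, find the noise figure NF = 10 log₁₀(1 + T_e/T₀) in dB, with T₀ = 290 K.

F = 1 + T_e/T₀ = 1 + 96.1/290 = 1.33138
NF = 10 log₁₀(1.33138) = 1.24 dB

1.24 dB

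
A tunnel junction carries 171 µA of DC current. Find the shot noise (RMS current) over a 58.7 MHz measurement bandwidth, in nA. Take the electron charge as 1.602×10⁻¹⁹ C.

56.7 nA

I_n = √(2qI·B)
2qI·B = 2 × 1.602×10⁻¹⁹ × 1.71×10⁻⁴ × 5.87×10⁷ = 3.22×10⁻¹⁵ A²
I_n = √(3.22×10⁻¹⁵) = 5.67×10⁻⁸ A = 56.7 nA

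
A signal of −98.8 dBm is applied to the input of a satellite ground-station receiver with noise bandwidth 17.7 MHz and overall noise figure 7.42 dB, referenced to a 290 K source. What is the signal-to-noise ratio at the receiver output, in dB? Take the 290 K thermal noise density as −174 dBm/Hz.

−4.7 dB

Noise floor: N = −174 + 10 log₁₀(B) + NF
10 log₁₀(1.77×10⁷) = 72.48 dB
N = −174 + 72.48 + 7.42 = −94.10 dBm
SNR = P_sig − N = −98.8 − (−94.10) = −4.70 dB → −4.7 dB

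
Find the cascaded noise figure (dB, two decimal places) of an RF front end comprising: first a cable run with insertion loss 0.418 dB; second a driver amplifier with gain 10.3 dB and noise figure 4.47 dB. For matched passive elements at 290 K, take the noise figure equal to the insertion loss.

4.89 dB

Convert to linear (a loss of L dB is a gain of −L dB): F_i = 10^(NF_i/10), G_i = 10^(G_i,dB/10)
  Stage 1: F_1 = 10^(0.418/10) = 1.101, G_1 = 10^(−0.418/10) = 0.9082
  Stage 2: F_2 = 10^(4.47/10) = 2.799, G_2 = 10^(10.3/10) = 10.72
Friis cascade:
  F = 1.101 + (2.799 − 1)/0.9082 = 3.082
NF = 10 log₁₀(3.082) = 4.89 dB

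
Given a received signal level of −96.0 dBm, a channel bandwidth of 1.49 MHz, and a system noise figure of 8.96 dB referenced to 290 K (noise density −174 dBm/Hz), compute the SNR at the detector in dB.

7.3 dB

Noise floor: N = −174 + 10 log₁₀(B) + NF
10 log₁₀(1.49×10⁶) = 61.73 dB
N = −174 + 61.73 + 8.96 = −103.31 dBm
SNR = P_sig − N = −96.0 − (−103.31) = 7.31 dB → 7.3 dB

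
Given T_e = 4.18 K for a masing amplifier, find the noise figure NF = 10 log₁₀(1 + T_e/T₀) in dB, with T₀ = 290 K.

F = 1 + T_e/T₀ = 1 + 4.18/290 = 1.01441
NF = 10 log₁₀(1.01441) = 0.062 dB

0.062 dB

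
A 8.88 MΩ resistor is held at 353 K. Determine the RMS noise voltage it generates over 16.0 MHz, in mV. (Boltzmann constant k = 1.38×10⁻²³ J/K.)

1.66 mV

V_n = √(4kTRB)
4kTRB = 4 × 1.38×10⁻²³ × 353 × 8.88×10⁶ × 1.60×10⁷ = 2.77×10⁻⁶ V²
V_n = √(2.77×10⁻⁶) = 1.66×10⁻³ V = 1.66 mV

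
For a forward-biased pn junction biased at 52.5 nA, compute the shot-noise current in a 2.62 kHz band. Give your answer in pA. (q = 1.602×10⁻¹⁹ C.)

I_n = √(2qI·B)
2qI·B = 2 × 1.602×10⁻¹⁹ × 5.25×10⁻⁸ × 2.62×10³ = 4.41×10⁻²³ A²
I_n = √(4.41×10⁻²³) = 6.64×10⁻¹² A = 6.64 pA

6.64 pA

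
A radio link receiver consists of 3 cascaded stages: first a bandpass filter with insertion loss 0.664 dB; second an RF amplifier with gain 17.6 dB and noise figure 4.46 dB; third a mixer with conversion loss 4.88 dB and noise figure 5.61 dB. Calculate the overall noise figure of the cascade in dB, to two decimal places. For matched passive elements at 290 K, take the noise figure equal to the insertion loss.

5.19 dB

Convert to linear (a loss of L dB is a gain of −L dB): F_i = 10^(NF_i/10), G_i = 10^(G_i,dB/10)
  Stage 1: F_1 = 10^(0.664/10) = 1.165, G_1 = 10^(−0.664/10) = 0.8582
  Stage 2: F_2 = 10^(4.46/10) = 2.793, G_2 = 10^(17.6/10) = 57.54
  Stage 3: F_3 = 10^(5.61/10) = 3.639, G_3 = 10^(−4.88/10) = 0.3251
Friis cascade:
  F = 1.165 + (2.793 − 1)/0.8582 + (3.639 − 1)/49.39 = 3.307
NF = 10 log₁₀(3.307) = 5.19 dB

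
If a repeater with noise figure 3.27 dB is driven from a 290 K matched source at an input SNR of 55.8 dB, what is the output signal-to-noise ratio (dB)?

52.53 dB

By definition F = SNR_in/SNR_out, so in dB: SNR_out = SNR_in − NF
SNR_out = 55.8 − 3.27 = 52.53 dB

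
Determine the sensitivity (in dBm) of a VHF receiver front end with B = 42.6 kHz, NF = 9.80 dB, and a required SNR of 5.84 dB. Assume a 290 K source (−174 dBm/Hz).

−112.1 dBm

Sensitivity = −174 + 10 log₁₀(B) + NF + SNR_min
= −174 + 46.29 + 9.80 + 5.84
= −112.07 dBm → −112.1 dBm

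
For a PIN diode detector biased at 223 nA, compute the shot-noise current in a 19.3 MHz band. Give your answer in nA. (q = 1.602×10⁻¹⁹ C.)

1.17 nA

I_n = √(2qI·B)
2qI·B = 2 × 1.602×10⁻¹⁹ × 2.23×10⁻⁷ × 1.93×10⁷ = 1.38×10⁻¹⁸ A²
I_n = √(1.38×10⁻¹⁸) = 1.17×10⁻⁹ A = 1.17 nA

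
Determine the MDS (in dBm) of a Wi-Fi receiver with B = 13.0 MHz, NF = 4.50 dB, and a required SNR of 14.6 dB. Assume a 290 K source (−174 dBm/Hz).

−83.8 dBm

Sensitivity = −174 + 10 log₁₀(B) + NF + SNR_min
= −174 + 71.14 + 4.50 + 14.6
= −83.76 dBm → −83.8 dBm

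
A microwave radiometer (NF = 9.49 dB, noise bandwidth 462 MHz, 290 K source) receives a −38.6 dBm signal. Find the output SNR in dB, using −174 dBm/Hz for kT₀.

Noise floor: N = −174 + 10 log₁₀(B) + NF
10 log₁₀(4.62×10⁸) = 86.65 dB
N = −174 + 86.65 + 9.49 = −77.86 dBm
SNR = P_sig − N = −38.6 − (−77.86) = 39.26 dB → 39.3 dB

39.3 dB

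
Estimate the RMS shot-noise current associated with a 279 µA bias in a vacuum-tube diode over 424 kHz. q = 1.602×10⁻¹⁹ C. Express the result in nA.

I_n = √(2qI·B)
2qI·B = 2 × 1.602×10⁻¹⁹ × 2.79×10⁻⁴ × 4.24×10⁵ = 3.79×10⁻¹⁷ A²
I_n = √(3.79×10⁻¹⁷) = 6.16×10⁻⁹ A = 6.16 nA

6.16 nA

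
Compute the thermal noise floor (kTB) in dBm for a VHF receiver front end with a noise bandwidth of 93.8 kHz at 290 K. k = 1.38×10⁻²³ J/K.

P_n = kTB = 1.38×10⁻²³ × 290 × 9.38×10⁴ = 3.75×10⁻¹⁶ W
In dBm: 10 log₁₀(3.75×10⁻¹⁶ / 10⁻³) = −124.3 dBm

−124.3 dBm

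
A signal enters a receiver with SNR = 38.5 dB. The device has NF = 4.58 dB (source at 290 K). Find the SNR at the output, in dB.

By definition F = SNR_in/SNR_out, so in dB: SNR_out = SNR_in − NF
SNR_out = 38.5 − 4.58 = 33.92 dB

33.92 dB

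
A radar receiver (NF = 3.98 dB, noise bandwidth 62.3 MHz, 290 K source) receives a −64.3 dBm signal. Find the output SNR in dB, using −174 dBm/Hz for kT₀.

Noise floor: N = −174 + 10 log₁₀(B) + NF
10 log₁₀(6.23×10⁷) = 77.94 dB
N = −174 + 77.94 + 3.98 = −92.08 dBm
SNR = P_sig − N = −64.3 − (−92.08) = 27.78 dB → 27.8 dB

27.8 dB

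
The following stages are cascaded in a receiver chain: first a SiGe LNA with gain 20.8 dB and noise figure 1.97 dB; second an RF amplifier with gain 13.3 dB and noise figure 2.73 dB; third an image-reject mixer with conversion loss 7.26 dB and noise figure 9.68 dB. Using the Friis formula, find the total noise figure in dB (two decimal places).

Convert to linear (a loss of L dB is a gain of −L dB): F_i = 10^(NF_i/10), G_i = 10^(G_i,dB/10)
  Stage 1: F_1 = 10^(1.97/10) = 1.574, G_1 = 10^(20.8/10) = 120.2
  Stage 2: F_2 = 10^(2.73/10) = 1.875, G_2 = 10^(13.3/10) = 21.38
  Stage 3: F_3 = 10^(9.68/10) = 9.290, G_3 = 10^(−7.26/10) = 0.1879
Friis cascade:
  F = 1.574 + (1.875 − 1)/120.2 + (9.290 − 1)/2570 = 1.584
NF = 10 log₁₀(1.584) = 2.00 dB

2.00 dB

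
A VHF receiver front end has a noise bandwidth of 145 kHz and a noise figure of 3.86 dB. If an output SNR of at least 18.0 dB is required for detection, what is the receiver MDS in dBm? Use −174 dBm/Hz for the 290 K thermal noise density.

−100.5 dBm

Sensitivity = −174 + 10 log₁₀(B) + NF + SNR_min
= −174 + 51.61 + 3.86 + 18.0
= −100.53 dBm → −100.5 dBm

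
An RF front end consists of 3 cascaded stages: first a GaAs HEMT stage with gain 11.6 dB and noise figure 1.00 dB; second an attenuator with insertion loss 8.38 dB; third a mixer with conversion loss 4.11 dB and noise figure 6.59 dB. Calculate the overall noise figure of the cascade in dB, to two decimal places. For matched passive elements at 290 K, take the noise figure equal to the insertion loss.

Convert to linear (a loss of L dB is a gain of −L dB): F_i = 10^(NF_i/10), G_i = 10^(G_i,dB/10)
  Stage 1: F_1 = 10^(1.00/10) = 1.259, G_1 = 10^(11.6/10) = 14.45
  Stage 2: F_2 = 10^(8.38/10) = 6.887, G_2 = 10^(−8.38/10) = 0.1452
  Stage 3: F_3 = 10^(6.59/10) = 4.560, G_3 = 10^(−4.11/10) = 0.3882
Friis cascade:
  F = 1.259 + (6.887 − 1)/14.45 + (4.560 − 1)/2.099 = 3.362
NF = 10 log₁₀(3.362) = 5.27 dB

5.27 dB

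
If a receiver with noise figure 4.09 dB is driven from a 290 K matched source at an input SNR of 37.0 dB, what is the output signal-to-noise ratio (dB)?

32.91 dB

By definition F = SNR_in/SNR_out, so in dB: SNR_out = SNR_in − NF
SNR_out = 37.0 − 4.09 = 32.91 dB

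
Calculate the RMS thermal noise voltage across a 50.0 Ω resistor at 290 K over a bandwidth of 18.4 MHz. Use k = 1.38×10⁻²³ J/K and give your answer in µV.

3.84 µV

V_n = √(4kTRB)
4kTRB = 4 × 1.38×10⁻²³ × 290 × 5.00×10¹ × 1.84×10⁷ = 1.47×10⁻¹¹ V²
V_n = √(1.47×10⁻¹¹) = 3.84×10⁻⁶ V = 3.84 µV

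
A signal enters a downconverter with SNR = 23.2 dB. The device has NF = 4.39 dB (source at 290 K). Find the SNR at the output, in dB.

18.81 dB

By definition F = SNR_in/SNR_out, so in dB: SNR_out = SNR_in − NF
SNR_out = 23.2 − 4.39 = 18.81 dB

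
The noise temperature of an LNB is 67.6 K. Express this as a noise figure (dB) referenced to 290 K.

F = 1 + T_e/T₀ = 1 + 67.6/290 = 1.2331
NF = 10 log₁₀(1.2331) = 0.910 dB

0.910 dB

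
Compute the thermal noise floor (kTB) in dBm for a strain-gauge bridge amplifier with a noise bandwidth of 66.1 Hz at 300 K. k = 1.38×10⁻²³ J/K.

P_n = kTB = 1.38×10⁻²³ × 300 × 6.61×10¹ = 2.74×10⁻¹⁹ W
In dBm: 10 log₁₀(2.74×10⁻¹⁹ / 10⁻³) = −155.6 dBm

−155.6 dBm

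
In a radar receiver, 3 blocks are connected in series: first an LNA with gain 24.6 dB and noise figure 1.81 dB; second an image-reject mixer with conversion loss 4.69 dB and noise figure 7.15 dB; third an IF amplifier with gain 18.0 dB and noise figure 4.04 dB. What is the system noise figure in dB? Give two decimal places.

Convert to linear (a loss of L dB is a gain of −L dB): F_i = 10^(NF_i/10), G_i = 10^(G_i,dB/10)
  Stage 1: F_1 = 10^(1.81/10) = 1.517, G_1 = 10^(24.6/10) = 288.4
  Stage 2: F_2 = 10^(7.15/10) = 5.188, G_2 = 10^(−4.69/10) = 0.3396
  Stage 3: F_3 = 10^(4.04/10) = 2.535, G_3 = 10^(18.0/10) = 63.10
Friis cascade:
  F = 1.517 + (5.188 − 1)/288.4 + (2.535 − 1)/97.95 = 1.547
NF = 10 log₁₀(1.547) = 1.90 dB

1.90 dB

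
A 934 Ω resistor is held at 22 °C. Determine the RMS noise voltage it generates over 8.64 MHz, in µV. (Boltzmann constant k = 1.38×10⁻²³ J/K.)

11.5 µV

T = 22 °C + 273.15 = 295.15 K
V_n = √(4kTRB)
4kTRB = 4 × 1.38×10⁻²³ × 295.15 × 9.34×10² × 8.64×10⁶ = 1.31×10⁻¹⁰ V²
V_n = √(1.31×10⁻¹⁰) = 1.15×10⁻⁵ V = 11.5 µV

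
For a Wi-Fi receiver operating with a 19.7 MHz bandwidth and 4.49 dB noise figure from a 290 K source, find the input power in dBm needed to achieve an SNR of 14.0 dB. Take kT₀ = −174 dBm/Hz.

−82.6 dBm

Sensitivity = −174 + 10 log₁₀(B) + NF + SNR_min
= −174 + 72.94 + 4.49 + 14.0
= −82.57 dBm → −82.6 dBm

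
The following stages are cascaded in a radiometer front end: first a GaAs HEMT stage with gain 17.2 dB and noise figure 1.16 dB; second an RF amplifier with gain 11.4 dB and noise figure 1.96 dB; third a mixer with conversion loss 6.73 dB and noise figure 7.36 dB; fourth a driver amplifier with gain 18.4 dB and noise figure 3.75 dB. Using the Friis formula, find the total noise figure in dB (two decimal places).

Convert to linear (a loss of L dB is a gain of −L dB): F_i = 10^(NF_i/10), G_i = 10^(G_i,dB/10)
  Stage 1: F_1 = 10^(1.16/10) = 1.306, G_1 = 10^(17.2/10) = 52.48
  Stage 2: F_2 = 10^(1.96/10) = 1.570, G_2 = 10^(11.4/10) = 13.80
  Stage 3: F_3 = 10^(7.36/10) = 5.445, G_3 = 10^(−6.73/10) = 0.2123
  Stage 4: F_4 = 10^(3.75/10) = 2.371, G_4 = 10^(18.4/10) = 69.18
Friis cascade:
  F = 1.306 + (1.570 − 1)/52.48 + (5.445 − 1)/724.4 + (2.371 − 1)/153.8 = 1.332
NF = 10 log₁₀(1.332) = 1.25 dB

1.25 dB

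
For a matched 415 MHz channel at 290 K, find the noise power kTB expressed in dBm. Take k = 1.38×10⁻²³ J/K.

P_n = kTB = 1.38×10⁻²³ × 290 × 4.15×10⁸ = 1.66×10⁻¹² W
In dBm: 10 log₁₀(1.66×10⁻¹² / 10⁻³) = −87.8 dBm

−87.8 dBm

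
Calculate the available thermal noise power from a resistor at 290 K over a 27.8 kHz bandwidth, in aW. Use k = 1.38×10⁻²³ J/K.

P_n = kTB = 1.38×10⁻²³ × 290 × 2.78×10⁴ = 1.11×10⁻¹⁶ W = 111 aW

111 aW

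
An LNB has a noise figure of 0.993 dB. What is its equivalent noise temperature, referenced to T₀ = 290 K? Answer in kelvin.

74.5 K

F = 10^(0.993/10) = 1.2569
T_e = (F − 1)·T₀ = (1.2569 − 1) × 290 = 74.5 K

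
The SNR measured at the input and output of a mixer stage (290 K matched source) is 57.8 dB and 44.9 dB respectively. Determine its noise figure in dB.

12.9 dB

NF (dB) = SNR_in(dB) − SNR_out(dB) when the source is at T₀
NF = 57.8 − 44.9 = 12.9 dB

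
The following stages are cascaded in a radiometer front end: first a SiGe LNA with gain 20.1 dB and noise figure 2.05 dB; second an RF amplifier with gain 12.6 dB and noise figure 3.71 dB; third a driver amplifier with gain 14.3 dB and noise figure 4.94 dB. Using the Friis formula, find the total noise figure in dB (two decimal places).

2.09 dB

Convert to linear (a loss of L dB is a gain of −L dB): F_i = 10^(NF_i/10), G_i = 10^(G_i,dB/10)
  Stage 1: F_1 = 10^(2.05/10) = 1.603, G_1 = 10^(20.1/10) = 102.3
  Stage 2: F_2 = 10^(3.71/10) = 2.350, G_2 = 10^(12.6/10) = 18.20
  Stage 3: F_3 = 10^(4.94/10) = 3.119, G_3 = 10^(14.3/10) = 26.92
Friis cascade:
  F = 1.603 + (2.350 − 1)/102.3 + (3.119 − 1)/1862 = 1.618
NF = 10 log₁₀(1.618) = 2.09 dB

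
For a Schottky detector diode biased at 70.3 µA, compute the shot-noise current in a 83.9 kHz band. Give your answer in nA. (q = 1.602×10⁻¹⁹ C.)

1.37 nA

I_n = √(2qI·B)
2qI·B = 2 × 1.602×10⁻¹⁹ × 7.03×10⁻⁵ × 8.39×10⁴ = 1.89×10⁻¹⁸ A²
I_n = √(1.89×10⁻¹⁸) = 1.37×10⁻⁹ A = 1.37 nA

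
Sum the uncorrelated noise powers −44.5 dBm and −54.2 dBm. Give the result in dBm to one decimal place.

−44.1 dBm

Convert to linear, add, convert back:
P₁ = 3.55×10⁻⁸ W, P₂ = 3.80×10⁻⁹ W
P_tot = 3.93×10⁻⁸ W → 10 log₁₀(P_tot / 10⁻³) = −44.1 dBm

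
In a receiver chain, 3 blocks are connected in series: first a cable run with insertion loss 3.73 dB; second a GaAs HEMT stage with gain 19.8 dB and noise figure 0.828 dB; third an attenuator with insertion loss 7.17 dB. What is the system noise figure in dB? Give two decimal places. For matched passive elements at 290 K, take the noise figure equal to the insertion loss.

Convert to linear (a loss of L dB is a gain of −L dB): F_i = 10^(NF_i/10), G_i = 10^(G_i,dB/10)
  Stage 1: F_1 = 10^(3.73/10) = 2.360, G_1 = 10^(−3.73/10) = 0.4236
  Stage 2: F_2 = 10^(0.828/10) = 1.210, G_2 = 10^(19.8/10) = 95.50
  Stage 3: F_3 = 10^(7.17/10) = 5.212, G_3 = 10^(−7.17/10) = 0.1919
Friis cascade:
  F = 2.360 + (1.210 − 1)/0.4236 + (5.212 − 1)/40.46 = 2.960
NF = 10 log₁₀(2.960) = 4.71 dB

4.71 dB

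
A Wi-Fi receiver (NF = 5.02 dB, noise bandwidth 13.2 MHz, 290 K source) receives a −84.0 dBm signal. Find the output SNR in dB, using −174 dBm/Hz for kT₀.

Noise floor: N = −174 + 10 log₁₀(B) + NF
10 log₁₀(1.32×10⁷) = 71.21 dB
N = −174 + 71.21 + 5.02 = −97.77 dBm
SNR = P_sig − N = −84.0 − (−97.77) = 13.77 dB → 13.8 dB

13.8 dB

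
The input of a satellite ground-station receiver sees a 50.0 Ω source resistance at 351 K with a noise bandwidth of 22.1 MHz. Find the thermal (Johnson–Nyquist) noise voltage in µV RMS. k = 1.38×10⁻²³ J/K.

4.63 µV

V_n = √(4kTRB)
4kTRB = 4 × 1.38×10⁻²³ × 351 × 5.00×10¹ × 2.21×10⁷ = 2.14×10⁻¹¹ V²
V_n = √(2.14×10⁻¹¹) = 4.63×10⁻⁶ V = 4.63 µV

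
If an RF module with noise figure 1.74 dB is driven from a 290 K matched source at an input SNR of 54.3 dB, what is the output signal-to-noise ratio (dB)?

52.56 dB

By definition F = SNR_in/SNR_out, so in dB: SNR_out = SNR_in − NF
SNR_out = 54.3 − 1.74 = 52.56 dB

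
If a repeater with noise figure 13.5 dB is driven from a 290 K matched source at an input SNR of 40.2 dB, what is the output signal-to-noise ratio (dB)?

By definition F = SNR_in/SNR_out, so in dB: SNR_out = SNR_in − NF
SNR_out = 40.2 − 13.5 = 26.7 dB

26.7 dB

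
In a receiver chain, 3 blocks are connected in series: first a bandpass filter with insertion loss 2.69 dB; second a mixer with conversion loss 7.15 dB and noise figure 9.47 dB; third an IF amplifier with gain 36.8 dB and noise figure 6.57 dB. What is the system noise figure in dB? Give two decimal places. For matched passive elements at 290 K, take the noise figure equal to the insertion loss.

17.04 dB

Convert to linear (a loss of L dB is a gain of −L dB): F_i = 10^(NF_i/10), G_i = 10^(G_i,dB/10)
  Stage 1: F_1 = 10^(2.69/10) = 1.858, G_1 = 10^(−2.69/10) = 0.5383
  Stage 2: F_2 = 10^(9.47/10) = 8.851, G_2 = 10^(−7.15/10) = 0.1928
  Stage 3: F_3 = 10^(6.57/10) = 4.539, G_3 = 10^(36.8/10) = 4786
Friis cascade:
  F = 1.858 + (8.851 − 1)/0.5383 + (4.539 − 1)/0.1038 = 50.56
NF = 10 log₁₀(50.56) = 17.04 dB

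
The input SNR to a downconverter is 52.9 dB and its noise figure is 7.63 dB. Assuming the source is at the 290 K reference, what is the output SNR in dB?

45.27 dB

By definition F = SNR_in/SNR_out, so in dB: SNR_out = SNR_in − NF
SNR_out = 52.9 − 7.63 = 45.27 dB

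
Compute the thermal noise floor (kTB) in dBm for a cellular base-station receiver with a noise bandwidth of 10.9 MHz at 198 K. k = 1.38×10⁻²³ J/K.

−105.3 dBm

P_n = kTB = 1.38×10⁻²³ × 198 × 1.09×10⁷ = 2.98×10⁻¹⁴ W
In dBm: 10 log₁₀(2.98×10⁻¹⁴ / 10⁻³) = −105.3 dBm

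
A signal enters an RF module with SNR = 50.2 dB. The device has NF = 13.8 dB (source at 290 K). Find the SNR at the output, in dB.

By definition F = SNR_in/SNR_out, so in dB: SNR_out = SNR_in − NF
SNR_out = 50.2 − 13.8 = 36.4 dB

36.4 dB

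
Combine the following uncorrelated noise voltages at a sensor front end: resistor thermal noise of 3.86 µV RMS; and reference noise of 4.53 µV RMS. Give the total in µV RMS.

Uncorrelated sources add in power (mean-square): V_tot = √(ΣV_i²)
V_tot = √[(3.86×10⁻⁶)² + (4.53×10⁻⁶)²] = 5.95×10⁻⁶ V = 5.95 µV

5.95 µV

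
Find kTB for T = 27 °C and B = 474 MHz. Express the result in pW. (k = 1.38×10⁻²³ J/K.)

1.96 pW

T = 27 °C + 273.15 = 300.15 K
P_n = kTB = 1.38×10⁻²³ × 300.15 × 4.74×10⁸ = 1.96×10⁻¹² W = 1.96 pW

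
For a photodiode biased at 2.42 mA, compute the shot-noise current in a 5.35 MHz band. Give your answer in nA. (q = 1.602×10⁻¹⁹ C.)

64.4 nA

I_n = √(2qI·B)
2qI·B = 2 × 1.602×10⁻¹⁹ × 2.42×10⁻³ × 5.35×10⁶ = 4.15×10⁻¹⁵ A²
I_n = √(4.15×10⁻¹⁵) = 6.44×10⁻⁸ A = 64.4 nA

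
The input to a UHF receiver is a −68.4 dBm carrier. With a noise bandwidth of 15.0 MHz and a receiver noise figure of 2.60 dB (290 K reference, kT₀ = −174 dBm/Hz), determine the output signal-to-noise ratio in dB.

Noise floor: N = −174 + 10 log₁₀(B) + NF
10 log₁₀(1.50×10⁷) = 71.76 dB
N = −174 + 71.76 + 2.60 = −99.64 dBm
SNR = P_sig − N = −68.4 − (−99.64) = 31.24 dB → 31.2 dB

31.2 dB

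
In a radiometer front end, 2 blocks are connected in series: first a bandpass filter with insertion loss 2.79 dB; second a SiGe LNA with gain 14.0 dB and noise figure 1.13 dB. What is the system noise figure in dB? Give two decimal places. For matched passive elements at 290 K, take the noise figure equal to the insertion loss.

Convert to linear (a loss of L dB is a gain of −L dB): F_i = 10^(NF_i/10), G_i = 10^(G_i,dB/10)
  Stage 1: F_1 = 10^(2.79/10) = 1.901, G_1 = 10^(−2.79/10) = 0.5260
  Stage 2: F_2 = 10^(1.13/10) = 1.297, G_2 = 10^(14.0/10) = 25.12
Friis cascade:
  F = 1.901 + (1.297 − 1)/0.5260 = 2.466
NF = 10 log₁₀(2.466) = 3.92 dB

3.92 dB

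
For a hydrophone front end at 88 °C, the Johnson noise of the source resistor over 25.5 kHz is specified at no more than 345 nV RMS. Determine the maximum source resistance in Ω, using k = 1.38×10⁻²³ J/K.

234 Ω

T = 88 °C + 273.15 = 361.15 K
Johnson–Nyquist: V_n = √(4kTRB) ⇒ R = V_n² / (4kTB)
4kTB = 4 × 1.38×10⁻²³ × 361.15 × 2.55×10⁴ = 5.08×10⁻¹⁶
R = (3.45×10⁻⁷)² / 5.08×10⁻¹⁶ = 2.34×10² Ω = 234 Ω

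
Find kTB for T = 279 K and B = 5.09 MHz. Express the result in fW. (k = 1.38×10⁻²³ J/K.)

19.6 fW

P_n = kTB = 1.38×10⁻²³ × 279 × 5.09×10⁶ = 1.96×10⁻¹⁴ W = 19.6 fW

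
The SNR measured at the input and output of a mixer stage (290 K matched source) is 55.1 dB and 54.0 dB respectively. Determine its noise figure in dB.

1.1 dB

NF (dB) = SNR_in(dB) − SNR_out(dB) when the source is at T₀
NF = 55.1 − 54.0 = 1.1 dB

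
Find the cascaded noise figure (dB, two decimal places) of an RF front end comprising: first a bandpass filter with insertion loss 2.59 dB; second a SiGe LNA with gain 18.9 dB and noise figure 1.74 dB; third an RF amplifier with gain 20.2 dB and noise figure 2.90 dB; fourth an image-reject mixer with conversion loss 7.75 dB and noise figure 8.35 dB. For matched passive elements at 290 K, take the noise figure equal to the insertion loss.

4.37 dB

Convert to linear (a loss of L dB is a gain of −L dB): F_i = 10^(NF_i/10), G_i = 10^(G_i,dB/10)
  Stage 1: F_1 = 10^(2.59/10) = 1.816, G_1 = 10^(−2.59/10) = 0.5508
  Stage 2: F_2 = 10^(1.74/10) = 1.493, G_2 = 10^(18.9/10) = 77.62
  Stage 3: F_3 = 10^(2.90/10) = 1.950, G_3 = 10^(20.2/10) = 104.7
  Stage 4: F_4 = 10^(8.35/10) = 6.839, G_4 = 10^(−7.75/10) = 0.1679
Friis cascade:
  F = 1.816 + (1.493 − 1)/0.5508 + (1.950 − 1)/42.76 + (6.839 − 1)/4477 = 2.734
NF = 10 log₁₀(2.734) = 4.37 dB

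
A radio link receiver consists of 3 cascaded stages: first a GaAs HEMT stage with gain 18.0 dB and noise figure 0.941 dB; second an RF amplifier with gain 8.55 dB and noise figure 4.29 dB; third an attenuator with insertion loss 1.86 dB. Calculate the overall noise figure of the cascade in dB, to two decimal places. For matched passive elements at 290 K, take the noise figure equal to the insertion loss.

Convert to linear (a loss of L dB is a gain of −L dB): F_i = 10^(NF_i/10), G_i = 10^(G_i,dB/10)
  Stage 1: F_1 = 10^(0.941/10) = 1.242, G_1 = 10^(18.0/10) = 63.10
  Stage 2: F_2 = 10^(4.29/10) = 2.685, G_2 = 10^(8.55/10) = 7.161
  Stage 3: F_3 = 10^(1.86/10) = 1.535, G_3 = 10^(−1.86/10) = 0.6516
Friis cascade:
  F = 1.242 + (2.685 − 1)/63.10 + (1.535 − 1)/451.9 = 1.270
NF = 10 log₁₀(1.270) = 1.04 dB

1.04 dB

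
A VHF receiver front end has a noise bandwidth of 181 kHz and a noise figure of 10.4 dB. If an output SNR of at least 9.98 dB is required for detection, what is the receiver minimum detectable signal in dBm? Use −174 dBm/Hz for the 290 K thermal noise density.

Sensitivity = −174 + 10 log₁₀(B) + NF + SNR_min
= −174 + 52.58 + 10.4 + 9.98
= −101.04 dBm → −101.0 dBm

−101.0 dBm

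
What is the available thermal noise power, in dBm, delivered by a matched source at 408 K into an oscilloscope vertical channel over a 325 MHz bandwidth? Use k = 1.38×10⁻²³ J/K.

P_n = kTB = 1.38×10⁻²³ × 408 × 3.25×10⁸ = 1.83×10⁻¹² W
In dBm: 10 log₁₀(1.83×10⁻¹² / 10⁻³) = −87.4 dBm

−87.4 dBm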